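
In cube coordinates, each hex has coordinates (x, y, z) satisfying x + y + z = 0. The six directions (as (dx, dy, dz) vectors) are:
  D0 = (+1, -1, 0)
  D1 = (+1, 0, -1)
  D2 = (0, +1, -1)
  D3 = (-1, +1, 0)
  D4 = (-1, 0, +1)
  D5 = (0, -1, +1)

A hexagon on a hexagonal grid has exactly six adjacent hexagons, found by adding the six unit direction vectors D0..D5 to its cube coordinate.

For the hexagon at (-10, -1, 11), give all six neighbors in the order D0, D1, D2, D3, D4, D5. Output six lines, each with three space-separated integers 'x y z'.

Answer: -9 -2 11
-9 -1 10
-10 0 10
-11 0 11
-11 -1 12
-10 -2 12

Derivation:
Center: (-10, -1, 11). Add each direction:
  D0: (-10, -1, 11) + (1, -1, 0) = (-9, -2, 11)
  D1: (-10, -1, 11) + (1, 0, -1) = (-9, -1, 10)
  D2: (-10, -1, 11) + (0, 1, -1) = (-10, 0, 10)
  D3: (-10, -1, 11) + (-1, 1, 0) = (-11, 0, 11)
  D4: (-10, -1, 11) + (-1, 0, 1) = (-11, -1, 12)
  D5: (-10, -1, 11) + (0, -1, 1) = (-10, -2, 12)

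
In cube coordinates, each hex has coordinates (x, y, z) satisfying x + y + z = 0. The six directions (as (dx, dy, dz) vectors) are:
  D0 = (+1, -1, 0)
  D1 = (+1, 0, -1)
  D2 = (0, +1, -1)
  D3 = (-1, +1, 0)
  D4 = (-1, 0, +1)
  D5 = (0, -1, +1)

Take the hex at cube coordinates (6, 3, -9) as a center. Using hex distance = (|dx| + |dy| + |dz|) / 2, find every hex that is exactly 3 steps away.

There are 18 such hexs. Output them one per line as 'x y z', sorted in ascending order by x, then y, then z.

Walk ring at distance 3 from (6, 3, -9):
Start at center + D4*3 = (3, 3, -6)
  hex 0: (3, 3, -6)
  hex 1: (4, 2, -6)
  hex 2: (5, 1, -6)
  hex 3: (6, 0, -6)
  hex 4: (7, 0, -7)
  hex 5: (8, 0, -8)
  hex 6: (9, 0, -9)
  hex 7: (9, 1, -10)
  hex 8: (9, 2, -11)
  hex 9: (9, 3, -12)
  hex 10: (8, 4, -12)
  hex 11: (7, 5, -12)
  hex 12: (6, 6, -12)
  hex 13: (5, 6, -11)
  hex 14: (4, 6, -10)
  hex 15: (3, 6, -9)
  hex 16: (3, 5, -8)
  hex 17: (3, 4, -7)
Sorted: 18 hexes.

Answer: 3 3 -6
3 4 -7
3 5 -8
3 6 -9
4 2 -6
4 6 -10
5 1 -6
5 6 -11
6 0 -6
6 6 -12
7 0 -7
7 5 -12
8 0 -8
8 4 -12
9 0 -9
9 1 -10
9 2 -11
9 3 -12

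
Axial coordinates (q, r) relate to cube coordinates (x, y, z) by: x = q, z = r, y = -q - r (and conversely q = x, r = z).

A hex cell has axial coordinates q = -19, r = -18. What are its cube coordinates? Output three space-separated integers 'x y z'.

x = q = -19
z = r = -18
y = -x - z = -(-19) - (-18) = 37

Answer: -19 37 -18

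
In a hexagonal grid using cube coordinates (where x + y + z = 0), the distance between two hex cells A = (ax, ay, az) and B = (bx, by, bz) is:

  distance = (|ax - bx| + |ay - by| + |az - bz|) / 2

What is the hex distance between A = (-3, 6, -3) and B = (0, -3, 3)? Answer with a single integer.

Answer: 9

Derivation:
|ax - bx| = |-3 - 0| = 3
|ay - by| = |6 - (-3)| = 9
|az - bz| = |-3 - 3| = 6
distance = (3 + 9 + 6) / 2 = 18 / 2 = 9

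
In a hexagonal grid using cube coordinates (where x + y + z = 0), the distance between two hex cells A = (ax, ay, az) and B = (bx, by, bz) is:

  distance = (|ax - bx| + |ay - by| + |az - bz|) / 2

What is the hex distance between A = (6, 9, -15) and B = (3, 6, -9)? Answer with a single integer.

Answer: 6

Derivation:
|ax - bx| = |6 - 3| = 3
|ay - by| = |9 - 6| = 3
|az - bz| = |-15 - (-9)| = 6
distance = (3 + 3 + 6) / 2 = 12 / 2 = 6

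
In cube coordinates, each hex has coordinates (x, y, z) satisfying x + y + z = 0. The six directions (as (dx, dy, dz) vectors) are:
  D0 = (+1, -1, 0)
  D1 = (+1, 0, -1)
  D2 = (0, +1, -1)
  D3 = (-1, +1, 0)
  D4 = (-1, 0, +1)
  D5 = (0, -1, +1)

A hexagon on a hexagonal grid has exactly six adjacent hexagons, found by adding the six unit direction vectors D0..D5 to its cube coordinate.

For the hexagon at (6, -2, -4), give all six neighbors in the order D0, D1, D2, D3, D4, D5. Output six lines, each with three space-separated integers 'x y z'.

Answer: 7 -3 -4
7 -2 -5
6 -1 -5
5 -1 -4
5 -2 -3
6 -3 -3

Derivation:
Center: (6, -2, -4). Add each direction:
  D0: (6, -2, -4) + (1, -1, 0) = (7, -3, -4)
  D1: (6, -2, -4) + (1, 0, -1) = (7, -2, -5)
  D2: (6, -2, -4) + (0, 1, -1) = (6, -1, -5)
  D3: (6, -2, -4) + (-1, 1, 0) = (5, -1, -4)
  D4: (6, -2, -4) + (-1, 0, 1) = (5, -2, -3)
  D5: (6, -2, -4) + (0, -1, 1) = (6, -3, -3)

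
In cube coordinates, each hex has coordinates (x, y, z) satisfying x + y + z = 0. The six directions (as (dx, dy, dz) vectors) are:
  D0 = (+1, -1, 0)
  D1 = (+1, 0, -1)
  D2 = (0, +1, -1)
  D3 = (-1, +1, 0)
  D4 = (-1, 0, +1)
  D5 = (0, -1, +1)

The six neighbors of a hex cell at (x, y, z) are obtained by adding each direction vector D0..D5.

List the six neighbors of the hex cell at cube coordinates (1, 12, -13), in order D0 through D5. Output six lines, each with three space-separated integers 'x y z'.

Center: (1, 12, -13). Add each direction:
  D0: (1, 12, -13) + (1, -1, 0) = (2, 11, -13)
  D1: (1, 12, -13) + (1, 0, -1) = (2, 12, -14)
  D2: (1, 12, -13) + (0, 1, -1) = (1, 13, -14)
  D3: (1, 12, -13) + (-1, 1, 0) = (0, 13, -13)
  D4: (1, 12, -13) + (-1, 0, 1) = (0, 12, -12)
  D5: (1, 12, -13) + (0, -1, 1) = (1, 11, -12)

Answer: 2 11 -13
2 12 -14
1 13 -14
0 13 -13
0 12 -12
1 11 -12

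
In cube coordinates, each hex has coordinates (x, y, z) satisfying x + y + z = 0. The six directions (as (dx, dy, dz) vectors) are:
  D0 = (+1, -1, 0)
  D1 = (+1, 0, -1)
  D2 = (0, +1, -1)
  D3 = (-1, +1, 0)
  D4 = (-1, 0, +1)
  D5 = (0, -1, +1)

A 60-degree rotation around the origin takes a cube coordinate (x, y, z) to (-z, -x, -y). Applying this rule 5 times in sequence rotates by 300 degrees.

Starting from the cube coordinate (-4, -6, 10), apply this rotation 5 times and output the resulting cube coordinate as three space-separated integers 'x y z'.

Answer: 6 -10 4

Derivation:
Start: (-4, -6, 10)
Step 1: (-4, -6, 10) -> (-(10), -(-4), -(-6)) = (-10, 4, 6)
Step 2: (-10, 4, 6) -> (-(6), -(-10), -(4)) = (-6, 10, -4)
Step 3: (-6, 10, -4) -> (-(-4), -(-6), -(10)) = (4, 6, -10)
Step 4: (4, 6, -10) -> (-(-10), -(4), -(6)) = (10, -4, -6)
Step 5: (10, -4, -6) -> (-(-6), -(10), -(-4)) = (6, -10, 4)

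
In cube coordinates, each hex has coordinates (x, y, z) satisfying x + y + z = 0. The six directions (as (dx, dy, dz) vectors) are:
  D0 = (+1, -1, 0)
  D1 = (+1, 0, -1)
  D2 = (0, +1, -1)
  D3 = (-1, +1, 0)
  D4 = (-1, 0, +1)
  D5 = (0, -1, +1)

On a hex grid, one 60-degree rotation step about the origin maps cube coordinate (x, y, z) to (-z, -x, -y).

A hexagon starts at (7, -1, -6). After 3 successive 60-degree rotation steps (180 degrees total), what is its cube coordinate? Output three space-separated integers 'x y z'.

Answer: -7 1 6

Derivation:
Start: (7, -1, -6)
Step 1: (7, -1, -6) -> (-(-6), -(7), -(-1)) = (6, -7, 1)
Step 2: (6, -7, 1) -> (-(1), -(6), -(-7)) = (-1, -6, 7)
Step 3: (-1, -6, 7) -> (-(7), -(-1), -(-6)) = (-7, 1, 6)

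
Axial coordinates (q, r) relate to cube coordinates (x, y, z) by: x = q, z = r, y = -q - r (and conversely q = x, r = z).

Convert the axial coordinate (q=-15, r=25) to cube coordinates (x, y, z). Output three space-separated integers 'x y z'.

x = q = -15
z = r = 25
y = -x - z = -(-15) - (25) = -10

Answer: -15 -10 25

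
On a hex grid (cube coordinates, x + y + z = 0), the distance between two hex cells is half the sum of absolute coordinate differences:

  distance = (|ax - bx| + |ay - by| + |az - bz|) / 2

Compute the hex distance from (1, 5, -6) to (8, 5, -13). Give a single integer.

|ax - bx| = |1 - 8| = 7
|ay - by| = |5 - 5| = 0
|az - bz| = |-6 - (-13)| = 7
distance = (7 + 0 + 7) / 2 = 14 / 2 = 7

Answer: 7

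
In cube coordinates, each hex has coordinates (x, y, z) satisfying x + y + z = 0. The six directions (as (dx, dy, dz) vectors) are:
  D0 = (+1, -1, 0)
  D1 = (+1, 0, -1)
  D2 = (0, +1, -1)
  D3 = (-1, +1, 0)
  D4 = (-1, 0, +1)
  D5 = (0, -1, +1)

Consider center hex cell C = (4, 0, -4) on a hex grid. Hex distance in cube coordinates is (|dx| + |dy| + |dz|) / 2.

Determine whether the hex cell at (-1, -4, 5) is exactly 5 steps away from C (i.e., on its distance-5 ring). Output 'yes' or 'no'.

|px - cx| = |-1 - 4| = 5
|py - cy| = |-4 - 0| = 4
|pz - cz| = |5 - (-4)| = 9
distance = (5+4+9)/2 = 18/2 = 9
radius = 5; distance != radius -> no

Answer: no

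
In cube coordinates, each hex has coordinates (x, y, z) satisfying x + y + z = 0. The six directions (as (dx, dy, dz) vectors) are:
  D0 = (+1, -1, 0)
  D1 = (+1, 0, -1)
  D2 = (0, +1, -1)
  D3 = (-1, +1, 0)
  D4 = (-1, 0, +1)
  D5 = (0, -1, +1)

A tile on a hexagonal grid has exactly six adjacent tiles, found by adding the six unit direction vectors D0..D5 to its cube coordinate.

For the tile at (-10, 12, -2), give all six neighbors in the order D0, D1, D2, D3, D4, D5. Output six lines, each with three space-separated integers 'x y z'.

Answer: -9 11 -2
-9 12 -3
-10 13 -3
-11 13 -2
-11 12 -1
-10 11 -1

Derivation:
Center: (-10, 12, -2). Add each direction:
  D0: (-10, 12, -2) + (1, -1, 0) = (-9, 11, -2)
  D1: (-10, 12, -2) + (1, 0, -1) = (-9, 12, -3)
  D2: (-10, 12, -2) + (0, 1, -1) = (-10, 13, -3)
  D3: (-10, 12, -2) + (-1, 1, 0) = (-11, 13, -2)
  D4: (-10, 12, -2) + (-1, 0, 1) = (-11, 12, -1)
  D5: (-10, 12, -2) + (0, -1, 1) = (-10, 11, -1)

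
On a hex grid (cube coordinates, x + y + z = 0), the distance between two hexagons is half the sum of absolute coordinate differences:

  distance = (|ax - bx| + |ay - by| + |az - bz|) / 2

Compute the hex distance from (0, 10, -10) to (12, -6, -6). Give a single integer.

|ax - bx| = |0 - 12| = 12
|ay - by| = |10 - (-6)| = 16
|az - bz| = |-10 - (-6)| = 4
distance = (12 + 16 + 4) / 2 = 32 / 2 = 16

Answer: 16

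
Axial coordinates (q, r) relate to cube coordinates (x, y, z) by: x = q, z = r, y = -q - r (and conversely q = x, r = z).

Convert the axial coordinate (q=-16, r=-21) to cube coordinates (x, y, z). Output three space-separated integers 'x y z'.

Answer: -16 37 -21

Derivation:
x = q = -16
z = r = -21
y = -x - z = -(-16) - (-21) = 37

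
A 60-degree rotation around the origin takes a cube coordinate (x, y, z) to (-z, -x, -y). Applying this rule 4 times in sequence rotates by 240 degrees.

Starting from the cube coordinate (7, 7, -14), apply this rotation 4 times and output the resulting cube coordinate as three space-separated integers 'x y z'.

Answer: -14 7 7

Derivation:
Start: (7, 7, -14)
Step 1: (7, 7, -14) -> (-(-14), -(7), -(7)) = (14, -7, -7)
Step 2: (14, -7, -7) -> (-(-7), -(14), -(-7)) = (7, -14, 7)
Step 3: (7, -14, 7) -> (-(7), -(7), -(-14)) = (-7, -7, 14)
Step 4: (-7, -7, 14) -> (-(14), -(-7), -(-7)) = (-14, 7, 7)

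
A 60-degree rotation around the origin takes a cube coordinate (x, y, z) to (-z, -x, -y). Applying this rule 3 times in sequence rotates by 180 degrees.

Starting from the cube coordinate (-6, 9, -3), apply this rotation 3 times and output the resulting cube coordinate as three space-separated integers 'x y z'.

Start: (-6, 9, -3)
Step 1: (-6, 9, -3) -> (-(-3), -(-6), -(9)) = (3, 6, -9)
Step 2: (3, 6, -9) -> (-(-9), -(3), -(6)) = (9, -3, -6)
Step 3: (9, -3, -6) -> (-(-6), -(9), -(-3)) = (6, -9, 3)

Answer: 6 -9 3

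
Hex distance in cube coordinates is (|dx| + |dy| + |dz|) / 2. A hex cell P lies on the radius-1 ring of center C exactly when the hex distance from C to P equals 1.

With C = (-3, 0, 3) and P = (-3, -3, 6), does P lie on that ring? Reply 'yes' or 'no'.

Answer: no

Derivation:
|px - cx| = |-3 - (-3)| = 0
|py - cy| = |-3 - 0| = 3
|pz - cz| = |6 - 3| = 3
distance = (0+3+3)/2 = 6/2 = 3
radius = 1; distance != radius -> no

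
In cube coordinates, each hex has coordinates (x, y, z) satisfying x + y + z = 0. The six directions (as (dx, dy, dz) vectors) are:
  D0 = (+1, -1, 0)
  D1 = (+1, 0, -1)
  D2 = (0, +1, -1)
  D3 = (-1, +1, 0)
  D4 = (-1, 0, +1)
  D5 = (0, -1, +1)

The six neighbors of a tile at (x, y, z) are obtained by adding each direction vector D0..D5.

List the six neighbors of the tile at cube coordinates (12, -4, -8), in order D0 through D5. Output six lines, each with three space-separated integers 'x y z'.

Answer: 13 -5 -8
13 -4 -9
12 -3 -9
11 -3 -8
11 -4 -7
12 -5 -7

Derivation:
Center: (12, -4, -8). Add each direction:
  D0: (12, -4, -8) + (1, -1, 0) = (13, -5, -8)
  D1: (12, -4, -8) + (1, 0, -1) = (13, -4, -9)
  D2: (12, -4, -8) + (0, 1, -1) = (12, -3, -9)
  D3: (12, -4, -8) + (-1, 1, 0) = (11, -3, -8)
  D4: (12, -4, -8) + (-1, 0, 1) = (11, -4, -7)
  D5: (12, -4, -8) + (0, -1, 1) = (12, -5, -7)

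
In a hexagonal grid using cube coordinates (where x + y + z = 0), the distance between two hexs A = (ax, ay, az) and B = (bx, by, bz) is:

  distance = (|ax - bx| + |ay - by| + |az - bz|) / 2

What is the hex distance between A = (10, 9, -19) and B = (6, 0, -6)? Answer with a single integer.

Answer: 13

Derivation:
|ax - bx| = |10 - 6| = 4
|ay - by| = |9 - 0| = 9
|az - bz| = |-19 - (-6)| = 13
distance = (4 + 9 + 13) / 2 = 26 / 2 = 13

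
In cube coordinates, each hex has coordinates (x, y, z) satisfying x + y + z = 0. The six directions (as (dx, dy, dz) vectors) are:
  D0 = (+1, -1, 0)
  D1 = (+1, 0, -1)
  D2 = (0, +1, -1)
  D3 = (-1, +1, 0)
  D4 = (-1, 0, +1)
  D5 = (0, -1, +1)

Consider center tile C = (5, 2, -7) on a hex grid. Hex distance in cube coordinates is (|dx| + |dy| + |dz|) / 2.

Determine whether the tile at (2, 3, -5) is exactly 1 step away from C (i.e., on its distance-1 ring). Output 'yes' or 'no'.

|px - cx| = |2 - 5| = 3
|py - cy| = |3 - 2| = 1
|pz - cz| = |-5 - (-7)| = 2
distance = (3+1+2)/2 = 6/2 = 3
radius = 1; distance != radius -> no

Answer: no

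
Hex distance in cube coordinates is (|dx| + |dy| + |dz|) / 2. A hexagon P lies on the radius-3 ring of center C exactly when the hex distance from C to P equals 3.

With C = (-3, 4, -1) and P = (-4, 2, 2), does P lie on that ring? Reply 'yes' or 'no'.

Answer: yes

Derivation:
|px - cx| = |-4 - (-3)| = 1
|py - cy| = |2 - 4| = 2
|pz - cz| = |2 - (-1)| = 3
distance = (1+2+3)/2 = 6/2 = 3
radius = 3; distance == radius -> yes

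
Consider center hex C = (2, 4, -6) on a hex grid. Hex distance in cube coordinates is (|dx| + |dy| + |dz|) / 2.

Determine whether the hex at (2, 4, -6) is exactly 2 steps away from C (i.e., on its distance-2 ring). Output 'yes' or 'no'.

Answer: no

Derivation:
|px - cx| = |2 - 2| = 0
|py - cy| = |4 - 4| = 0
|pz - cz| = |-6 - (-6)| = 0
distance = (0+0+0)/2 = 0/2 = 0
radius = 2; distance != radius -> no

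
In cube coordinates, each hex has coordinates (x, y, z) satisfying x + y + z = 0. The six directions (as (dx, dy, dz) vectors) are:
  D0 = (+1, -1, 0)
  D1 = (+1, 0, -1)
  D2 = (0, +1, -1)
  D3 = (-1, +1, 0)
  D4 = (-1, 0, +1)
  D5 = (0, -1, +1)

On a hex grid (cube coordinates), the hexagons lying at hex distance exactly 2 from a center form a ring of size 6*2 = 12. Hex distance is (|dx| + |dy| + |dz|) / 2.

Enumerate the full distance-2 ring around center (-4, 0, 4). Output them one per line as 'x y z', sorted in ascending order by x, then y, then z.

Walk ring at distance 2 from (-4, 0, 4):
Start at center + D4*2 = (-6, 0, 6)
  hex 0: (-6, 0, 6)
  hex 1: (-5, -1, 6)
  hex 2: (-4, -2, 6)
  hex 3: (-3, -2, 5)
  hex 4: (-2, -2, 4)
  hex 5: (-2, -1, 3)
  hex 6: (-2, 0, 2)
  hex 7: (-3, 1, 2)
  hex 8: (-4, 2, 2)
  hex 9: (-5, 2, 3)
  hex 10: (-6, 2, 4)
  hex 11: (-6, 1, 5)
Sorted: 12 hexes.

Answer: -6 0 6
-6 1 5
-6 2 4
-5 -1 6
-5 2 3
-4 -2 6
-4 2 2
-3 -2 5
-3 1 2
-2 -2 4
-2 -1 3
-2 0 2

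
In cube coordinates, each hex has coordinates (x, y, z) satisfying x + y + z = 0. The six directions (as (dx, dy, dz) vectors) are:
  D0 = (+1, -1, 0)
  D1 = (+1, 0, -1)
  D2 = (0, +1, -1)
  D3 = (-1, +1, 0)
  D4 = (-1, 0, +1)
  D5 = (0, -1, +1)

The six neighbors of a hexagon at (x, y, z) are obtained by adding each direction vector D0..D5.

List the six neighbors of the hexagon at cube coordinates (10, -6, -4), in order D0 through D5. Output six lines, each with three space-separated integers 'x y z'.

Answer: 11 -7 -4
11 -6 -5
10 -5 -5
9 -5 -4
9 -6 -3
10 -7 -3

Derivation:
Center: (10, -6, -4). Add each direction:
  D0: (10, -6, -4) + (1, -1, 0) = (11, -7, -4)
  D1: (10, -6, -4) + (1, 0, -1) = (11, -6, -5)
  D2: (10, -6, -4) + (0, 1, -1) = (10, -5, -5)
  D3: (10, -6, -4) + (-1, 1, 0) = (9, -5, -4)
  D4: (10, -6, -4) + (-1, 0, 1) = (9, -6, -3)
  D5: (10, -6, -4) + (0, -1, 1) = (10, -7, -3)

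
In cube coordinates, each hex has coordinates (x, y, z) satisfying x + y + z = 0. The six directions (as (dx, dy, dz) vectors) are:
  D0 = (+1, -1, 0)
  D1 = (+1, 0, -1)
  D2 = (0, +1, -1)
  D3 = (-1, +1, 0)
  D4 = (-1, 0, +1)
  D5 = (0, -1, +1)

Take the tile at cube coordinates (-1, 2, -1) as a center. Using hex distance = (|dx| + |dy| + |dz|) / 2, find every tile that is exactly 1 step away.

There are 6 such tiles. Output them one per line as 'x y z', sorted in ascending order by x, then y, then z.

Answer: -2 2 0
-2 3 -1
-1 1 0
-1 3 -2
0 1 -1
0 2 -2

Derivation:
Walk ring at distance 1 from (-1, 2, -1):
Start at center + D4*1 = (-2, 2, 0)
  hex 0: (-2, 2, 0)
  hex 1: (-1, 1, 0)
  hex 2: (0, 1, -1)
  hex 3: (0, 2, -2)
  hex 4: (-1, 3, -2)
  hex 5: (-2, 3, -1)
Sorted: 6 hexes.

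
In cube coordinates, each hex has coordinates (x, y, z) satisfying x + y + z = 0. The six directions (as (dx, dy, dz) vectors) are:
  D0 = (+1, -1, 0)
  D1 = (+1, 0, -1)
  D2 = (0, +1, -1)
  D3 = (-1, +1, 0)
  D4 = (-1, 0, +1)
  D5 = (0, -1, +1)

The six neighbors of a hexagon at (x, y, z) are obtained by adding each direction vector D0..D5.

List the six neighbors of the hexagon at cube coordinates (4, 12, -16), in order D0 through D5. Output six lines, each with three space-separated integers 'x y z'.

Answer: 5 11 -16
5 12 -17
4 13 -17
3 13 -16
3 12 -15
4 11 -15

Derivation:
Center: (4, 12, -16). Add each direction:
  D0: (4, 12, -16) + (1, -1, 0) = (5, 11, -16)
  D1: (4, 12, -16) + (1, 0, -1) = (5, 12, -17)
  D2: (4, 12, -16) + (0, 1, -1) = (4, 13, -17)
  D3: (4, 12, -16) + (-1, 1, 0) = (3, 13, -16)
  D4: (4, 12, -16) + (-1, 0, 1) = (3, 12, -15)
  D5: (4, 12, -16) + (0, -1, 1) = (4, 11, -15)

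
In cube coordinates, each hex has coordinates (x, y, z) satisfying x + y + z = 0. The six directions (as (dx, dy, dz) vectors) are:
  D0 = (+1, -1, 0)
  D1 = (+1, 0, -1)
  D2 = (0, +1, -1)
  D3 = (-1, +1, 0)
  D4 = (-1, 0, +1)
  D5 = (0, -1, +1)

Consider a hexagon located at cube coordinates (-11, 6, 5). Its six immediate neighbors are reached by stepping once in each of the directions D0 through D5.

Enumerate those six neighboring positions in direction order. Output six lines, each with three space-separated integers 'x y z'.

Answer: -10 5 5
-10 6 4
-11 7 4
-12 7 5
-12 6 6
-11 5 6

Derivation:
Center: (-11, 6, 5). Add each direction:
  D0: (-11, 6, 5) + (1, -1, 0) = (-10, 5, 5)
  D1: (-11, 6, 5) + (1, 0, -1) = (-10, 6, 4)
  D2: (-11, 6, 5) + (0, 1, -1) = (-11, 7, 4)
  D3: (-11, 6, 5) + (-1, 1, 0) = (-12, 7, 5)
  D4: (-11, 6, 5) + (-1, 0, 1) = (-12, 6, 6)
  D5: (-11, 6, 5) + (0, -1, 1) = (-11, 5, 6)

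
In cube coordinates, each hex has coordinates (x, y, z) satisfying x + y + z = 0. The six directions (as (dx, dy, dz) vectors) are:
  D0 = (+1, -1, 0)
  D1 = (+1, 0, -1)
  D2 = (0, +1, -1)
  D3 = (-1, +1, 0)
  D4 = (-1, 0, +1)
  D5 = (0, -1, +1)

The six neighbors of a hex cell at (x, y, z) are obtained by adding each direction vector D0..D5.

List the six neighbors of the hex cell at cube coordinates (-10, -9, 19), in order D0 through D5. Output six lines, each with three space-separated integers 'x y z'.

Center: (-10, -9, 19). Add each direction:
  D0: (-10, -9, 19) + (1, -1, 0) = (-9, -10, 19)
  D1: (-10, -9, 19) + (1, 0, -1) = (-9, -9, 18)
  D2: (-10, -9, 19) + (0, 1, -1) = (-10, -8, 18)
  D3: (-10, -9, 19) + (-1, 1, 0) = (-11, -8, 19)
  D4: (-10, -9, 19) + (-1, 0, 1) = (-11, -9, 20)
  D5: (-10, -9, 19) + (0, -1, 1) = (-10, -10, 20)

Answer: -9 -10 19
-9 -9 18
-10 -8 18
-11 -8 19
-11 -9 20
-10 -10 20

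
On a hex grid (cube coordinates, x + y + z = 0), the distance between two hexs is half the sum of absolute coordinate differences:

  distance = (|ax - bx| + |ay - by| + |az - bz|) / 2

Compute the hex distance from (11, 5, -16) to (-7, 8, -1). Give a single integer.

Answer: 18

Derivation:
|ax - bx| = |11 - (-7)| = 18
|ay - by| = |5 - 8| = 3
|az - bz| = |-16 - (-1)| = 15
distance = (18 + 3 + 15) / 2 = 36 / 2 = 18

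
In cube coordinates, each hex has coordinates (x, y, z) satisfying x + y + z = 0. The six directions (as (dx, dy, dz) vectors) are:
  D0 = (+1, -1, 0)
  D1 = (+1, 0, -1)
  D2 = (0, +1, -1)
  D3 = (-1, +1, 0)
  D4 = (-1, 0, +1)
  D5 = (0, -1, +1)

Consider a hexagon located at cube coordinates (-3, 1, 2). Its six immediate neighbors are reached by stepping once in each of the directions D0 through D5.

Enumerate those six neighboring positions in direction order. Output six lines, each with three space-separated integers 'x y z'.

Center: (-3, 1, 2). Add each direction:
  D0: (-3, 1, 2) + (1, -1, 0) = (-2, 0, 2)
  D1: (-3, 1, 2) + (1, 0, -1) = (-2, 1, 1)
  D2: (-3, 1, 2) + (0, 1, -1) = (-3, 2, 1)
  D3: (-3, 1, 2) + (-1, 1, 0) = (-4, 2, 2)
  D4: (-3, 1, 2) + (-1, 0, 1) = (-4, 1, 3)
  D5: (-3, 1, 2) + (0, -1, 1) = (-3, 0, 3)

Answer: -2 0 2
-2 1 1
-3 2 1
-4 2 2
-4 1 3
-3 0 3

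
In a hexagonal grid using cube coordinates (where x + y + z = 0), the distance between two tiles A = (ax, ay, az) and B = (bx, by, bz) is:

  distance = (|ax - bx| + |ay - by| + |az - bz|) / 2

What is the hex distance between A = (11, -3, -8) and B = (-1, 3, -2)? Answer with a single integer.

|ax - bx| = |11 - (-1)| = 12
|ay - by| = |-3 - 3| = 6
|az - bz| = |-8 - (-2)| = 6
distance = (12 + 6 + 6) / 2 = 24 / 2 = 12

Answer: 12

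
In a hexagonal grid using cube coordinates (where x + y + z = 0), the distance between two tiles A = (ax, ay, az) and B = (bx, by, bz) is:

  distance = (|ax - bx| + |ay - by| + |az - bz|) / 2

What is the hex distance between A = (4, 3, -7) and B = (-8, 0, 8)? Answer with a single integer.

|ax - bx| = |4 - (-8)| = 12
|ay - by| = |3 - 0| = 3
|az - bz| = |-7 - 8| = 15
distance = (12 + 3 + 15) / 2 = 30 / 2 = 15

Answer: 15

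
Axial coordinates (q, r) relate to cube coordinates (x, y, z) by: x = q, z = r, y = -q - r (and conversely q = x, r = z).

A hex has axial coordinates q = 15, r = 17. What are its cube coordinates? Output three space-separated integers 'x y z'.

x = q = 15
z = r = 17
y = -x - z = -(15) - (17) = -32

Answer: 15 -32 17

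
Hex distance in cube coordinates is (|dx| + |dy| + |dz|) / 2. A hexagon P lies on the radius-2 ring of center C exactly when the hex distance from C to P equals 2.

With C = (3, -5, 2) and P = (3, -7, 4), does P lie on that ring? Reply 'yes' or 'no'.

Answer: yes

Derivation:
|px - cx| = |3 - 3| = 0
|py - cy| = |-7 - (-5)| = 2
|pz - cz| = |4 - 2| = 2
distance = (0+2+2)/2 = 4/2 = 2
radius = 2; distance == radius -> yes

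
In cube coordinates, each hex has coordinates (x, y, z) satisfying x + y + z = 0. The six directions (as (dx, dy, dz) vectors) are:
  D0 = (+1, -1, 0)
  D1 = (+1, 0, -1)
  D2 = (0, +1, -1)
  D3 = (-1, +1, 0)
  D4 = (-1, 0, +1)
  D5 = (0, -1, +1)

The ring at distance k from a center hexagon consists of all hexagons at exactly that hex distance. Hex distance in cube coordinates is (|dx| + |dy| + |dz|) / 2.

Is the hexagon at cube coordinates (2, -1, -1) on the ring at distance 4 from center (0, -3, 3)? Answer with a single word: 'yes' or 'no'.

|px - cx| = |2 - 0| = 2
|py - cy| = |-1 - (-3)| = 2
|pz - cz| = |-1 - 3| = 4
distance = (2+2+4)/2 = 8/2 = 4
radius = 4; distance == radius -> yes

Answer: yes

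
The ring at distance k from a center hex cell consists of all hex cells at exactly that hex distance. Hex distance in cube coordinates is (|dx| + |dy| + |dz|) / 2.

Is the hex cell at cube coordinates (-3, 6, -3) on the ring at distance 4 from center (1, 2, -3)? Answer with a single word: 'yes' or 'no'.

Answer: yes

Derivation:
|px - cx| = |-3 - 1| = 4
|py - cy| = |6 - 2| = 4
|pz - cz| = |-3 - (-3)| = 0
distance = (4+4+0)/2 = 8/2 = 4
radius = 4; distance == radius -> yes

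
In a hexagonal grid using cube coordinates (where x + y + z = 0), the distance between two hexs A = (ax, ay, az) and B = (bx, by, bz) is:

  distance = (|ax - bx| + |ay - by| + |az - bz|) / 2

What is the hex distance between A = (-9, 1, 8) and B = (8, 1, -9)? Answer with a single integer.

|ax - bx| = |-9 - 8| = 17
|ay - by| = |1 - 1| = 0
|az - bz| = |8 - (-9)| = 17
distance = (17 + 0 + 17) / 2 = 34 / 2 = 17

Answer: 17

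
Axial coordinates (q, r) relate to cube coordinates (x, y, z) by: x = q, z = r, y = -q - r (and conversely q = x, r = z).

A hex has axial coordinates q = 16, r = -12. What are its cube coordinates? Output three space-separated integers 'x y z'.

x = q = 16
z = r = -12
y = -x - z = -(16) - (-12) = -4

Answer: 16 -4 -12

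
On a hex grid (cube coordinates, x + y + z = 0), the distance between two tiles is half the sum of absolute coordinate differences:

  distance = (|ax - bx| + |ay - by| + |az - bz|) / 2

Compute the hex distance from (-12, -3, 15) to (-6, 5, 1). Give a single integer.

Answer: 14

Derivation:
|ax - bx| = |-12 - (-6)| = 6
|ay - by| = |-3 - 5| = 8
|az - bz| = |15 - 1| = 14
distance = (6 + 8 + 14) / 2 = 28 / 2 = 14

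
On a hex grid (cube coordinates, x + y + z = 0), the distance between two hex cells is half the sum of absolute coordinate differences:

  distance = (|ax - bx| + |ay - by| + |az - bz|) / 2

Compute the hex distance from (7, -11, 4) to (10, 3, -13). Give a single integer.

Answer: 17

Derivation:
|ax - bx| = |7 - 10| = 3
|ay - by| = |-11 - 3| = 14
|az - bz| = |4 - (-13)| = 17
distance = (3 + 14 + 17) / 2 = 34 / 2 = 17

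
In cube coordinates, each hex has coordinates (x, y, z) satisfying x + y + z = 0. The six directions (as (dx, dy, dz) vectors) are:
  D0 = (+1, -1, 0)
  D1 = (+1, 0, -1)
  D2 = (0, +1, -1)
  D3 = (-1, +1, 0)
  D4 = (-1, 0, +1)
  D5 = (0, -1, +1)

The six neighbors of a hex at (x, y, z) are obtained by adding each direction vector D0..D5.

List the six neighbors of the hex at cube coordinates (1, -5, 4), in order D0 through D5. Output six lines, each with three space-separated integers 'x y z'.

Answer: 2 -6 4
2 -5 3
1 -4 3
0 -4 4
0 -5 5
1 -6 5

Derivation:
Center: (1, -5, 4). Add each direction:
  D0: (1, -5, 4) + (1, -1, 0) = (2, -6, 4)
  D1: (1, -5, 4) + (1, 0, -1) = (2, -5, 3)
  D2: (1, -5, 4) + (0, 1, -1) = (1, -4, 3)
  D3: (1, -5, 4) + (-1, 1, 0) = (0, -4, 4)
  D4: (1, -5, 4) + (-1, 0, 1) = (0, -5, 5)
  D5: (1, -5, 4) + (0, -1, 1) = (1, -6, 5)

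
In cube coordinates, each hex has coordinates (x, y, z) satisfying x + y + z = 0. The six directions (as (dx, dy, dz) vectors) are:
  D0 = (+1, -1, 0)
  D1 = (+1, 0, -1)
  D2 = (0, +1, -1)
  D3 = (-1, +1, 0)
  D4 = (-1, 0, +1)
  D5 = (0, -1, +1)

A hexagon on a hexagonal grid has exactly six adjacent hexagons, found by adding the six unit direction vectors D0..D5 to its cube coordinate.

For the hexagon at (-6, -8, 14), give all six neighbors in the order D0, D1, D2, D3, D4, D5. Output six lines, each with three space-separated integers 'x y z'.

Center: (-6, -8, 14). Add each direction:
  D0: (-6, -8, 14) + (1, -1, 0) = (-5, -9, 14)
  D1: (-6, -8, 14) + (1, 0, -1) = (-5, -8, 13)
  D2: (-6, -8, 14) + (0, 1, -1) = (-6, -7, 13)
  D3: (-6, -8, 14) + (-1, 1, 0) = (-7, -7, 14)
  D4: (-6, -8, 14) + (-1, 0, 1) = (-7, -8, 15)
  D5: (-6, -8, 14) + (0, -1, 1) = (-6, -9, 15)

Answer: -5 -9 14
-5 -8 13
-6 -7 13
-7 -7 14
-7 -8 15
-6 -9 15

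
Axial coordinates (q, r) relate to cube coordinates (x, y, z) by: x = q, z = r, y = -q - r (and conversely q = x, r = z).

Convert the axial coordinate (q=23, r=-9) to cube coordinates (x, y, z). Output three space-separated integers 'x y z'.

x = q = 23
z = r = -9
y = -x - z = -(23) - (-9) = -14

Answer: 23 -14 -9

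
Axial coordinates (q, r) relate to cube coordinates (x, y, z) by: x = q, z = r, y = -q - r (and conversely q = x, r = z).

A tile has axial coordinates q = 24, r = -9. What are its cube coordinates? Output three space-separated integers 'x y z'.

x = q = 24
z = r = -9
y = -x - z = -(24) - (-9) = -15

Answer: 24 -15 -9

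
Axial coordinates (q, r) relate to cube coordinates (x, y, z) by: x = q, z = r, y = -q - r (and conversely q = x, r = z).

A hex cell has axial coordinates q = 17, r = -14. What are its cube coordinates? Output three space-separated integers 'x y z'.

x = q = 17
z = r = -14
y = -x - z = -(17) - (-14) = -3

Answer: 17 -3 -14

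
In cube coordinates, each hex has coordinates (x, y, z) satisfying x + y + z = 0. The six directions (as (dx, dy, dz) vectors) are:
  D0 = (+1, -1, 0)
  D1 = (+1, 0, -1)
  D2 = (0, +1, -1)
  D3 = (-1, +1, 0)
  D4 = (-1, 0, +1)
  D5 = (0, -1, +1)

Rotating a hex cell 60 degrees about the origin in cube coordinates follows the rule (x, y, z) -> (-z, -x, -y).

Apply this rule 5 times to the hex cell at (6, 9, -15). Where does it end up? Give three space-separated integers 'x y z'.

Answer: -9 15 -6

Derivation:
Start: (6, 9, -15)
Step 1: (6, 9, -15) -> (-(-15), -(6), -(9)) = (15, -6, -9)
Step 2: (15, -6, -9) -> (-(-9), -(15), -(-6)) = (9, -15, 6)
Step 3: (9, -15, 6) -> (-(6), -(9), -(-15)) = (-6, -9, 15)
Step 4: (-6, -9, 15) -> (-(15), -(-6), -(-9)) = (-15, 6, 9)
Step 5: (-15, 6, 9) -> (-(9), -(-15), -(6)) = (-9, 15, -6)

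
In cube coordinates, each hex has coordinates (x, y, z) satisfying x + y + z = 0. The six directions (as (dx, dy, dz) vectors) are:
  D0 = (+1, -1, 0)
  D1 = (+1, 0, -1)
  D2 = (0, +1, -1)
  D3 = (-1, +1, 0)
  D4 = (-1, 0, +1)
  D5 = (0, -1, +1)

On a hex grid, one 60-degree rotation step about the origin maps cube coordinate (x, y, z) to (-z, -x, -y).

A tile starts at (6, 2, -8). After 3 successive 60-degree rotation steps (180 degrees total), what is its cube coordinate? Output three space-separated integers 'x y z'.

Start: (6, 2, -8)
Step 1: (6, 2, -8) -> (-(-8), -(6), -(2)) = (8, -6, -2)
Step 2: (8, -6, -2) -> (-(-2), -(8), -(-6)) = (2, -8, 6)
Step 3: (2, -8, 6) -> (-(6), -(2), -(-8)) = (-6, -2, 8)

Answer: -6 -2 8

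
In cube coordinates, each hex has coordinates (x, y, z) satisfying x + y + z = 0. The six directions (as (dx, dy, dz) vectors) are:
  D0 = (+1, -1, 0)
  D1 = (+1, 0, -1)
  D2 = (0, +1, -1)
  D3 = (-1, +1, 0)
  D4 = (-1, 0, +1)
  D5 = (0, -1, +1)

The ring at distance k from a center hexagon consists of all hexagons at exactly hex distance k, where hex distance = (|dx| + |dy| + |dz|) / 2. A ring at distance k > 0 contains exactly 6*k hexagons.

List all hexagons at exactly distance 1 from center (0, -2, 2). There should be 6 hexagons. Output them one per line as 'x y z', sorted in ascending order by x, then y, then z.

Answer: -1 -2 3
-1 -1 2
0 -3 3
0 -1 1
1 -3 2
1 -2 1

Derivation:
Walk ring at distance 1 from (0, -2, 2):
Start at center + D4*1 = (-1, -2, 3)
  hex 0: (-1, -2, 3)
  hex 1: (0, -3, 3)
  hex 2: (1, -3, 2)
  hex 3: (1, -2, 1)
  hex 4: (0, -1, 1)
  hex 5: (-1, -1, 2)
Sorted: 6 hexes.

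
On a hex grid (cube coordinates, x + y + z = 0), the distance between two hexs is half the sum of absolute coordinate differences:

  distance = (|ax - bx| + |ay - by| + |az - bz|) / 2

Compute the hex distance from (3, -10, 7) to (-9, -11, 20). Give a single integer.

Answer: 13

Derivation:
|ax - bx| = |3 - (-9)| = 12
|ay - by| = |-10 - (-11)| = 1
|az - bz| = |7 - 20| = 13
distance = (12 + 1 + 13) / 2 = 26 / 2 = 13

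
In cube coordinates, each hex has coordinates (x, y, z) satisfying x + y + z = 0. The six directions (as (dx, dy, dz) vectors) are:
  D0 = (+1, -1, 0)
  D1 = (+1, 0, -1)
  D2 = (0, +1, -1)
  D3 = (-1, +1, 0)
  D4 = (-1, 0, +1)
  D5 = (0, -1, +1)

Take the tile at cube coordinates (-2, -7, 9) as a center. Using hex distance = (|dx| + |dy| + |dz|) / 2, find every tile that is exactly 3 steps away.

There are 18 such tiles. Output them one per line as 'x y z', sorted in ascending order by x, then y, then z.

Walk ring at distance 3 from (-2, -7, 9):
Start at center + D4*3 = (-5, -7, 12)
  hex 0: (-5, -7, 12)
  hex 1: (-4, -8, 12)
  hex 2: (-3, -9, 12)
  hex 3: (-2, -10, 12)
  hex 4: (-1, -10, 11)
  hex 5: (0, -10, 10)
  hex 6: (1, -10, 9)
  hex 7: (1, -9, 8)
  hex 8: (1, -8, 7)
  hex 9: (1, -7, 6)
  hex 10: (0, -6, 6)
  hex 11: (-1, -5, 6)
  hex 12: (-2, -4, 6)
  hex 13: (-3, -4, 7)
  hex 14: (-4, -4, 8)
  hex 15: (-5, -4, 9)
  hex 16: (-5, -5, 10)
  hex 17: (-5, -6, 11)
Sorted: 18 hexes.

Answer: -5 -7 12
-5 -6 11
-5 -5 10
-5 -4 9
-4 -8 12
-4 -4 8
-3 -9 12
-3 -4 7
-2 -10 12
-2 -4 6
-1 -10 11
-1 -5 6
0 -10 10
0 -6 6
1 -10 9
1 -9 8
1 -8 7
1 -7 6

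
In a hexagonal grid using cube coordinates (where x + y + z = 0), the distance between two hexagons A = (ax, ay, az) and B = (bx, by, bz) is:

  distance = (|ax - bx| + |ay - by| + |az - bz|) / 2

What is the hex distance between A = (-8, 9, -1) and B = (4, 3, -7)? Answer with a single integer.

Answer: 12

Derivation:
|ax - bx| = |-8 - 4| = 12
|ay - by| = |9 - 3| = 6
|az - bz| = |-1 - (-7)| = 6
distance = (12 + 6 + 6) / 2 = 24 / 2 = 12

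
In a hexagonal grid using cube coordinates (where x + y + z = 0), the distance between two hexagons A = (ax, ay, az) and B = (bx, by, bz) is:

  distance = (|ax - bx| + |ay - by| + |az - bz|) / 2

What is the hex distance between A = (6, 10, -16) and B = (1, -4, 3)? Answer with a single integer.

Answer: 19

Derivation:
|ax - bx| = |6 - 1| = 5
|ay - by| = |10 - (-4)| = 14
|az - bz| = |-16 - 3| = 19
distance = (5 + 14 + 19) / 2 = 38 / 2 = 19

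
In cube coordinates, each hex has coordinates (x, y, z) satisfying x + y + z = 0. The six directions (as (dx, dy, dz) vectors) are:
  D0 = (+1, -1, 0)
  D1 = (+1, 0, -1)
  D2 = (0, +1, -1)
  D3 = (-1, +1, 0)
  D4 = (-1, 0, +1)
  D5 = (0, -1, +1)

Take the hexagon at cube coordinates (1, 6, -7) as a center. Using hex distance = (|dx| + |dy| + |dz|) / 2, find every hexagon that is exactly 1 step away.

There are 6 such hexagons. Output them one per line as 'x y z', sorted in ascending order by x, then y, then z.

Walk ring at distance 1 from (1, 6, -7):
Start at center + D4*1 = (0, 6, -6)
  hex 0: (0, 6, -6)
  hex 1: (1, 5, -6)
  hex 2: (2, 5, -7)
  hex 3: (2, 6, -8)
  hex 4: (1, 7, -8)
  hex 5: (0, 7, -7)
Sorted: 6 hexes.

Answer: 0 6 -6
0 7 -7
1 5 -6
1 7 -8
2 5 -7
2 6 -8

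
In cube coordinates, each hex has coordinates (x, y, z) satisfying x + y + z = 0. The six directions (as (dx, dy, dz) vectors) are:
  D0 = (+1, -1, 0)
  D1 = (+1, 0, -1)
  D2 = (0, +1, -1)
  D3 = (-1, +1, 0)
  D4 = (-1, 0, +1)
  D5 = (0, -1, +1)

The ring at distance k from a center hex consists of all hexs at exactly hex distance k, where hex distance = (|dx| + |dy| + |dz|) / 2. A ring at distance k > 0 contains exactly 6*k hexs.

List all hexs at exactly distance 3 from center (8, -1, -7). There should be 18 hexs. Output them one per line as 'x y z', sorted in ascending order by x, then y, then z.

Walk ring at distance 3 from (8, -1, -7):
Start at center + D4*3 = (5, -1, -4)
  hex 0: (5, -1, -4)
  hex 1: (6, -2, -4)
  hex 2: (7, -3, -4)
  hex 3: (8, -4, -4)
  hex 4: (9, -4, -5)
  hex 5: (10, -4, -6)
  hex 6: (11, -4, -7)
  hex 7: (11, -3, -8)
  hex 8: (11, -2, -9)
  hex 9: (11, -1, -10)
  hex 10: (10, 0, -10)
  hex 11: (9, 1, -10)
  hex 12: (8, 2, -10)
  hex 13: (7, 2, -9)
  hex 14: (6, 2, -8)
  hex 15: (5, 2, -7)
  hex 16: (5, 1, -6)
  hex 17: (5, 0, -5)
Sorted: 18 hexes.

Answer: 5 -1 -4
5 0 -5
5 1 -6
5 2 -7
6 -2 -4
6 2 -8
7 -3 -4
7 2 -9
8 -4 -4
8 2 -10
9 -4 -5
9 1 -10
10 -4 -6
10 0 -10
11 -4 -7
11 -3 -8
11 -2 -9
11 -1 -10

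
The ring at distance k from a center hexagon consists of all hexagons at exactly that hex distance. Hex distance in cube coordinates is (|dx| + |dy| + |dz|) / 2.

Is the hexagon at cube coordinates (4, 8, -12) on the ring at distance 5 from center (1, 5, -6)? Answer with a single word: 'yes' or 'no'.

|px - cx| = |4 - 1| = 3
|py - cy| = |8 - 5| = 3
|pz - cz| = |-12 - (-6)| = 6
distance = (3+3+6)/2 = 12/2 = 6
radius = 5; distance != radius -> no

Answer: no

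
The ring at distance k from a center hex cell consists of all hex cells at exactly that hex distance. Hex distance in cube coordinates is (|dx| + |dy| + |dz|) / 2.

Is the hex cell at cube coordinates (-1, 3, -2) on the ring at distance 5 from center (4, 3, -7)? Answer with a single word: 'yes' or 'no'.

Answer: yes

Derivation:
|px - cx| = |-1 - 4| = 5
|py - cy| = |3 - 3| = 0
|pz - cz| = |-2 - (-7)| = 5
distance = (5+0+5)/2 = 10/2 = 5
radius = 5; distance == radius -> yes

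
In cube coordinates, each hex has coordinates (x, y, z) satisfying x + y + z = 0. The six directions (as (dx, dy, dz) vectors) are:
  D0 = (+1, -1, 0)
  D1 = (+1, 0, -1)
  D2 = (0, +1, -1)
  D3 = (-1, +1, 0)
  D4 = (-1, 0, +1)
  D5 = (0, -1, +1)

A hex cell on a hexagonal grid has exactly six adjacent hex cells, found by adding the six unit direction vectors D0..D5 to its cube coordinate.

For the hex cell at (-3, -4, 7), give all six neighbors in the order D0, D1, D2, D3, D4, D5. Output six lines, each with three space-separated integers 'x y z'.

Answer: -2 -5 7
-2 -4 6
-3 -3 6
-4 -3 7
-4 -4 8
-3 -5 8

Derivation:
Center: (-3, -4, 7). Add each direction:
  D0: (-3, -4, 7) + (1, -1, 0) = (-2, -5, 7)
  D1: (-3, -4, 7) + (1, 0, -1) = (-2, -4, 6)
  D2: (-3, -4, 7) + (0, 1, -1) = (-3, -3, 6)
  D3: (-3, -4, 7) + (-1, 1, 0) = (-4, -3, 7)
  D4: (-3, -4, 7) + (-1, 0, 1) = (-4, -4, 8)
  D5: (-3, -4, 7) + (0, -1, 1) = (-3, -5, 8)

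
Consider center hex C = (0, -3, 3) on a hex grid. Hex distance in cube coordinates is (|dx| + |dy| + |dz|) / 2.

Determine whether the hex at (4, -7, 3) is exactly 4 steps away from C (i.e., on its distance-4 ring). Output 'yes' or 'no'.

Answer: yes

Derivation:
|px - cx| = |4 - 0| = 4
|py - cy| = |-7 - (-3)| = 4
|pz - cz| = |3 - 3| = 0
distance = (4+4+0)/2 = 8/2 = 4
radius = 4; distance == radius -> yes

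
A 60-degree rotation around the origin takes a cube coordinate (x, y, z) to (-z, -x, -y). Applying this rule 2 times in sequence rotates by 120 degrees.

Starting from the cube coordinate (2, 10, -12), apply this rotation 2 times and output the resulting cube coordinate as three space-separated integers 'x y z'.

Start: (2, 10, -12)
Step 1: (2, 10, -12) -> (-(-12), -(2), -(10)) = (12, -2, -10)
Step 2: (12, -2, -10) -> (-(-10), -(12), -(-2)) = (10, -12, 2)

Answer: 10 -12 2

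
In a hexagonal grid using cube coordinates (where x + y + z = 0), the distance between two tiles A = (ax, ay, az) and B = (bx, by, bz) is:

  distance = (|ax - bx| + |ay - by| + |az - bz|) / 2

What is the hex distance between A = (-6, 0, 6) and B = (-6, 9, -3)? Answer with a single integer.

|ax - bx| = |-6 - (-6)| = 0
|ay - by| = |0 - 9| = 9
|az - bz| = |6 - (-3)| = 9
distance = (0 + 9 + 9) / 2 = 18 / 2 = 9

Answer: 9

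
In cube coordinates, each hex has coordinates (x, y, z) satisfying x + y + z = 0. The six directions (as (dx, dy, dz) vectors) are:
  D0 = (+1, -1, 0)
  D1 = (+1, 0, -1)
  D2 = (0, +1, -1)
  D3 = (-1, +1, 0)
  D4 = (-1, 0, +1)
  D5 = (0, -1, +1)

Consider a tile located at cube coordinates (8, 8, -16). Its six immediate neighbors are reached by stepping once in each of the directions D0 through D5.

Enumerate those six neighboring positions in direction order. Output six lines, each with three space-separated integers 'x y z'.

Answer: 9 7 -16
9 8 -17
8 9 -17
7 9 -16
7 8 -15
8 7 -15

Derivation:
Center: (8, 8, -16). Add each direction:
  D0: (8, 8, -16) + (1, -1, 0) = (9, 7, -16)
  D1: (8, 8, -16) + (1, 0, -1) = (9, 8, -17)
  D2: (8, 8, -16) + (0, 1, -1) = (8, 9, -17)
  D3: (8, 8, -16) + (-1, 1, 0) = (7, 9, -16)
  D4: (8, 8, -16) + (-1, 0, 1) = (7, 8, -15)
  D5: (8, 8, -16) + (0, -1, 1) = (8, 7, -15)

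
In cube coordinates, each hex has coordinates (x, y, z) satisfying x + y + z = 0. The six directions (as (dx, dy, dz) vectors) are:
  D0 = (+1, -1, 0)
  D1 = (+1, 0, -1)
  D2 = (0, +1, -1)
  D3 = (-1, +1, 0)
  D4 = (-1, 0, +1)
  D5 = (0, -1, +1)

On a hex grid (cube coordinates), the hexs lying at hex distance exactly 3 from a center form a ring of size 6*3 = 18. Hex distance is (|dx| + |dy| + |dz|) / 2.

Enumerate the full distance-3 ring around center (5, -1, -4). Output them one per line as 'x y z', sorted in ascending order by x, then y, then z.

Answer: 2 -1 -1
2 0 -2
2 1 -3
2 2 -4
3 -2 -1
3 2 -5
4 -3 -1
4 2 -6
5 -4 -1
5 2 -7
6 -4 -2
6 1 -7
7 -4 -3
7 0 -7
8 -4 -4
8 -3 -5
8 -2 -6
8 -1 -7

Derivation:
Walk ring at distance 3 from (5, -1, -4):
Start at center + D4*3 = (2, -1, -1)
  hex 0: (2, -1, -1)
  hex 1: (3, -2, -1)
  hex 2: (4, -3, -1)
  hex 3: (5, -4, -1)
  hex 4: (6, -4, -2)
  hex 5: (7, -4, -3)
  hex 6: (8, -4, -4)
  hex 7: (8, -3, -5)
  hex 8: (8, -2, -6)
  hex 9: (8, -1, -7)
  hex 10: (7, 0, -7)
  hex 11: (6, 1, -7)
  hex 12: (5, 2, -7)
  hex 13: (4, 2, -6)
  hex 14: (3, 2, -5)
  hex 15: (2, 2, -4)
  hex 16: (2, 1, -3)
  hex 17: (2, 0, -2)
Sorted: 18 hexes.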